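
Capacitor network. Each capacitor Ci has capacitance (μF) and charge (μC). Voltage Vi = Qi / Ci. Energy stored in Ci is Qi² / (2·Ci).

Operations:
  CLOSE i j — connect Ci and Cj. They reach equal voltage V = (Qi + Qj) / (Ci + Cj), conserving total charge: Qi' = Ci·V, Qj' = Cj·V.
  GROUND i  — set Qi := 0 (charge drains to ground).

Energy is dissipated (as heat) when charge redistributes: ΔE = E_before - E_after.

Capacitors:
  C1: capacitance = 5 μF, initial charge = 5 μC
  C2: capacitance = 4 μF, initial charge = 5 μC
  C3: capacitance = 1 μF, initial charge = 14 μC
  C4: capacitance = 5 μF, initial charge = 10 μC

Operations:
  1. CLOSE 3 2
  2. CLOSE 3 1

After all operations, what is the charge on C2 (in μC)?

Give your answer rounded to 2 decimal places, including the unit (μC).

Initial: C1(5μF, Q=5μC, V=1.00V), C2(4μF, Q=5μC, V=1.25V), C3(1μF, Q=14μC, V=14.00V), C4(5μF, Q=10μC, V=2.00V)
Op 1: CLOSE 3-2: Q_total=19.00, C_total=5.00, V=3.80; Q3=3.80, Q2=15.20; dissipated=65.025
Op 2: CLOSE 3-1: Q_total=8.80, C_total=6.00, V=1.47; Q3=1.47, Q1=7.33; dissipated=3.267
Final charges: Q1=7.33, Q2=15.20, Q3=1.47, Q4=10.00

Answer: 15.20 μC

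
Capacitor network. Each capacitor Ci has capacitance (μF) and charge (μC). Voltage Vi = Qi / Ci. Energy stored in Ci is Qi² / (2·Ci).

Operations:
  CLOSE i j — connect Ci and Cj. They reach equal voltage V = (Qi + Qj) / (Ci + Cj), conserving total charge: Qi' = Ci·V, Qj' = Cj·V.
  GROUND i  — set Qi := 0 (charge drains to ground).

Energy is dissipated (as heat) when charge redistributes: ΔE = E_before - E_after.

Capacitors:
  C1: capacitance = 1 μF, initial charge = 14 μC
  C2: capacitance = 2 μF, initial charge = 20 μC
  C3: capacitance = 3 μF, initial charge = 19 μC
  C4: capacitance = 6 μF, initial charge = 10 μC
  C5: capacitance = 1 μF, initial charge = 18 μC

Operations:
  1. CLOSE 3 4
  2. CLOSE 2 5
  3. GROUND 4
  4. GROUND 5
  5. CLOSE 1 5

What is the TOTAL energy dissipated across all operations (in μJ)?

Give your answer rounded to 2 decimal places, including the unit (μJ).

Initial: C1(1μF, Q=14μC, V=14.00V), C2(2μF, Q=20μC, V=10.00V), C3(3μF, Q=19μC, V=6.33V), C4(6μF, Q=10μC, V=1.67V), C5(1μF, Q=18μC, V=18.00V)
Op 1: CLOSE 3-4: Q_total=29.00, C_total=9.00, V=3.22; Q3=9.67, Q4=19.33; dissipated=21.778
Op 2: CLOSE 2-5: Q_total=38.00, C_total=3.00, V=12.67; Q2=25.33, Q5=12.67; dissipated=21.333
Op 3: GROUND 4: Q4=0; energy lost=31.148
Op 4: GROUND 5: Q5=0; energy lost=80.222
Op 5: CLOSE 1-5: Q_total=14.00, C_total=2.00, V=7.00; Q1=7.00, Q5=7.00; dissipated=49.000
Total dissipated: 203.481 μJ

Answer: 203.48 μJ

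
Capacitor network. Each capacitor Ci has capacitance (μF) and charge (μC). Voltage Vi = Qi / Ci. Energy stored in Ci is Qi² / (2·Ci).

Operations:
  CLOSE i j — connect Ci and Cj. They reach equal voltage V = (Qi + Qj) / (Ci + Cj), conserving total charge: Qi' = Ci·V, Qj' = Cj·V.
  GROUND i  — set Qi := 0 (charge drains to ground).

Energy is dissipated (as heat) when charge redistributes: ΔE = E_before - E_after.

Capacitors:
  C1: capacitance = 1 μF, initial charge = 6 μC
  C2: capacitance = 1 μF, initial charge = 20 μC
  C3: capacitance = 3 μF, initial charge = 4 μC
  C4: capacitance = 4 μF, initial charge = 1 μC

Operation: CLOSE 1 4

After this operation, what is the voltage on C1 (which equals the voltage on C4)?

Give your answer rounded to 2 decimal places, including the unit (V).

Initial: C1(1μF, Q=6μC, V=6.00V), C2(1μF, Q=20μC, V=20.00V), C3(3μF, Q=4μC, V=1.33V), C4(4μF, Q=1μC, V=0.25V)
Op 1: CLOSE 1-4: Q_total=7.00, C_total=5.00, V=1.40; Q1=1.40, Q4=5.60; dissipated=13.225

Answer: 1.40 V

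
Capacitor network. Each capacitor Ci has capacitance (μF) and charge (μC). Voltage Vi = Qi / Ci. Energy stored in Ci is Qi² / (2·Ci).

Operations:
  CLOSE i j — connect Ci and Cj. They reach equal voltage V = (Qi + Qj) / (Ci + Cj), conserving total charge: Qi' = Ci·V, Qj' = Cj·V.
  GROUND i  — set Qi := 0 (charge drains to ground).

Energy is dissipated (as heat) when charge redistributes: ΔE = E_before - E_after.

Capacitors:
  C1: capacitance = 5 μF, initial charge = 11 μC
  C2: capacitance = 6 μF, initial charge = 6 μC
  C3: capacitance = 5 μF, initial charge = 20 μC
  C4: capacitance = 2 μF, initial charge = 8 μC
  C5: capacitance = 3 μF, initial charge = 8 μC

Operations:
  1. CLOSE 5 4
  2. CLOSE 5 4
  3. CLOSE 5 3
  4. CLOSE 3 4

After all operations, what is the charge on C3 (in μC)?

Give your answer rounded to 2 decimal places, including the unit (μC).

Answer: 17.79 μC

Derivation:
Initial: C1(5μF, Q=11μC, V=2.20V), C2(6μF, Q=6μC, V=1.00V), C3(5μF, Q=20μC, V=4.00V), C4(2μF, Q=8μC, V=4.00V), C5(3μF, Q=8μC, V=2.67V)
Op 1: CLOSE 5-4: Q_total=16.00, C_total=5.00, V=3.20; Q5=9.60, Q4=6.40; dissipated=1.067
Op 2: CLOSE 5-4: Q_total=16.00, C_total=5.00, V=3.20; Q5=9.60, Q4=6.40; dissipated=0.000
Op 3: CLOSE 5-3: Q_total=29.60, C_total=8.00, V=3.70; Q5=11.10, Q3=18.50; dissipated=0.600
Op 4: CLOSE 3-4: Q_total=24.90, C_total=7.00, V=3.56; Q3=17.79, Q4=7.11; dissipated=0.179
Final charges: Q1=11.00, Q2=6.00, Q3=17.79, Q4=7.11, Q5=11.10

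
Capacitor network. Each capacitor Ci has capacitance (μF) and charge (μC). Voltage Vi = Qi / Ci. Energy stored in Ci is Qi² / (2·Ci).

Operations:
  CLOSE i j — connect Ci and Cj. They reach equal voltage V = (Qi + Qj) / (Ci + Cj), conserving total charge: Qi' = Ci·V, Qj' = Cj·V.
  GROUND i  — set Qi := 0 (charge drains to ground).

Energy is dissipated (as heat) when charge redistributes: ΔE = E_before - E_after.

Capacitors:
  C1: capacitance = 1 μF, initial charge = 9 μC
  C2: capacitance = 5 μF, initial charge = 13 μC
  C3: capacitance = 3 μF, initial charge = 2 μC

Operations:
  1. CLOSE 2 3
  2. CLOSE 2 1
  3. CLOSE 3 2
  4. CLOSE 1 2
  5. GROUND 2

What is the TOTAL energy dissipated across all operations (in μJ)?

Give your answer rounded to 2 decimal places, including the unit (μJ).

Initial: C1(1μF, Q=9μC, V=9.00V), C2(5μF, Q=13μC, V=2.60V), C3(3μF, Q=2μC, V=0.67V)
Op 1: CLOSE 2-3: Q_total=15.00, C_total=8.00, V=1.88; Q2=9.38, Q3=5.62; dissipated=3.504
Op 2: CLOSE 2-1: Q_total=18.38, C_total=6.00, V=3.06; Q2=15.31, Q1=3.06; dissipated=21.152
Op 3: CLOSE 3-2: Q_total=20.94, C_total=8.00, V=2.62; Q3=7.85, Q2=13.09; dissipated=1.322
Op 4: CLOSE 1-2: Q_total=16.15, C_total=6.00, V=2.69; Q1=2.69, Q2=13.46; dissipated=0.083
Op 5: GROUND 2: Q2=0; energy lost=18.109
Total dissipated: 44.170 μJ

Answer: 44.17 μJ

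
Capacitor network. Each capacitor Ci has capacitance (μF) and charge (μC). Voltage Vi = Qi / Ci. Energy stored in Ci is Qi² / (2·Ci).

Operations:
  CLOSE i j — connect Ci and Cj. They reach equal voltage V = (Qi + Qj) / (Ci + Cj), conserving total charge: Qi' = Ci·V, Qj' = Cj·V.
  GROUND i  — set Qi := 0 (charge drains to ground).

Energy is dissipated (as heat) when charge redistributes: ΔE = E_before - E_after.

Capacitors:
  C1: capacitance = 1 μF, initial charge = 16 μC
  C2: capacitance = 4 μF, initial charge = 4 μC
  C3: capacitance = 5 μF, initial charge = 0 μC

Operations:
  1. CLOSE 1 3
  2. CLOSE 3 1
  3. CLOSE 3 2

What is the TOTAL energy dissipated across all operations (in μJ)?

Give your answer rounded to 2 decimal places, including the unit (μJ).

Initial: C1(1μF, Q=16μC, V=16.00V), C2(4μF, Q=4μC, V=1.00V), C3(5μF, Q=0μC, V=0.00V)
Op 1: CLOSE 1-3: Q_total=16.00, C_total=6.00, V=2.67; Q1=2.67, Q3=13.33; dissipated=106.667
Op 2: CLOSE 3-1: Q_total=16.00, C_total=6.00, V=2.67; Q3=13.33, Q1=2.67; dissipated=0.000
Op 3: CLOSE 3-2: Q_total=17.33, C_total=9.00, V=1.93; Q3=9.63, Q2=7.70; dissipated=3.086
Total dissipated: 109.753 μJ

Answer: 109.75 μJ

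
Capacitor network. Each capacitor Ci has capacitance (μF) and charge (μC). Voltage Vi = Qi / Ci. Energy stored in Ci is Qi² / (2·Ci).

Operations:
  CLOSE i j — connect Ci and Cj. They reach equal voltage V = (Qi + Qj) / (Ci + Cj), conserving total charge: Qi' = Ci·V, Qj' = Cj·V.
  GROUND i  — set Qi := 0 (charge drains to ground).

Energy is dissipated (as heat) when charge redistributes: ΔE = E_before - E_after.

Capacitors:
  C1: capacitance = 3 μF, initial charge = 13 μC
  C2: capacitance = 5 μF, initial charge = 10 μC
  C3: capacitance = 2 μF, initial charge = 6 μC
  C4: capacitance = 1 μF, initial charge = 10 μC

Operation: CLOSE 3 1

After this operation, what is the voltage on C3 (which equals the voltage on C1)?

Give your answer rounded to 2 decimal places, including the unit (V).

Initial: C1(3μF, Q=13μC, V=4.33V), C2(5μF, Q=10μC, V=2.00V), C3(2μF, Q=6μC, V=3.00V), C4(1μF, Q=10μC, V=10.00V)
Op 1: CLOSE 3-1: Q_total=19.00, C_total=5.00, V=3.80; Q3=7.60, Q1=11.40; dissipated=1.067

Answer: 3.80 V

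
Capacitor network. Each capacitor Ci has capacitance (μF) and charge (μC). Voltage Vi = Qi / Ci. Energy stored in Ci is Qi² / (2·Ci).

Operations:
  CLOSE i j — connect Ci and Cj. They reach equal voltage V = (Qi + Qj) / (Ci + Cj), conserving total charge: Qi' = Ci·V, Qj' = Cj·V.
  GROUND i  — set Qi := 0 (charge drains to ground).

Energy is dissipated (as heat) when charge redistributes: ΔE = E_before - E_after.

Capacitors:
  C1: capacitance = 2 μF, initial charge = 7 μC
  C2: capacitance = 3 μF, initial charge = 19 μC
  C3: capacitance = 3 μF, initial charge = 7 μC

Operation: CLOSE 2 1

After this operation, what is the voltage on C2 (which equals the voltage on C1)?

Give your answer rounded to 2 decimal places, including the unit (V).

Initial: C1(2μF, Q=7μC, V=3.50V), C2(3μF, Q=19μC, V=6.33V), C3(3μF, Q=7μC, V=2.33V)
Op 1: CLOSE 2-1: Q_total=26.00, C_total=5.00, V=5.20; Q2=15.60, Q1=10.40; dissipated=4.817

Answer: 5.20 V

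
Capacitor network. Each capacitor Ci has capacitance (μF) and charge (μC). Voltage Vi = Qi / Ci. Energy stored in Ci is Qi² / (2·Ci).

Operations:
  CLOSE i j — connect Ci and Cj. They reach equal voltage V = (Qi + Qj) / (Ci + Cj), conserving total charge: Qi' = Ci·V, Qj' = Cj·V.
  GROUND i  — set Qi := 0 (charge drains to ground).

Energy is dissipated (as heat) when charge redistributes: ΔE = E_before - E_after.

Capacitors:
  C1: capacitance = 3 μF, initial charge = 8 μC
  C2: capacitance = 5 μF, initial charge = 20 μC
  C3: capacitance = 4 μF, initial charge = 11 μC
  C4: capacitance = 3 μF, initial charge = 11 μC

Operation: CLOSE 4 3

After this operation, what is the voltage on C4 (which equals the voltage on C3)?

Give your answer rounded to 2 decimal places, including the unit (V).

Answer: 3.14 V

Derivation:
Initial: C1(3μF, Q=8μC, V=2.67V), C2(5μF, Q=20μC, V=4.00V), C3(4μF, Q=11μC, V=2.75V), C4(3μF, Q=11μC, V=3.67V)
Op 1: CLOSE 4-3: Q_total=22.00, C_total=7.00, V=3.14; Q4=9.43, Q3=12.57; dissipated=0.720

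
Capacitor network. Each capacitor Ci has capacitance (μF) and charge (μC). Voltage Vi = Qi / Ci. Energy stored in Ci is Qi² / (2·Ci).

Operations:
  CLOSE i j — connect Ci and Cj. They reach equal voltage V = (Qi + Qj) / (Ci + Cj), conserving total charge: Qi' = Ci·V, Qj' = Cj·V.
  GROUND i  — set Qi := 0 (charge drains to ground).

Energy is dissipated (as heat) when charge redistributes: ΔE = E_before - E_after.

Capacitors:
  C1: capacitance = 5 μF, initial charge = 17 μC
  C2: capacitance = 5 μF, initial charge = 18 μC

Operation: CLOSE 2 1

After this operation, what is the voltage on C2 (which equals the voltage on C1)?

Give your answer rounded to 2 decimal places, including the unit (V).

Initial: C1(5μF, Q=17μC, V=3.40V), C2(5μF, Q=18μC, V=3.60V)
Op 1: CLOSE 2-1: Q_total=35.00, C_total=10.00, V=3.50; Q2=17.50, Q1=17.50; dissipated=0.050

Answer: 3.50 V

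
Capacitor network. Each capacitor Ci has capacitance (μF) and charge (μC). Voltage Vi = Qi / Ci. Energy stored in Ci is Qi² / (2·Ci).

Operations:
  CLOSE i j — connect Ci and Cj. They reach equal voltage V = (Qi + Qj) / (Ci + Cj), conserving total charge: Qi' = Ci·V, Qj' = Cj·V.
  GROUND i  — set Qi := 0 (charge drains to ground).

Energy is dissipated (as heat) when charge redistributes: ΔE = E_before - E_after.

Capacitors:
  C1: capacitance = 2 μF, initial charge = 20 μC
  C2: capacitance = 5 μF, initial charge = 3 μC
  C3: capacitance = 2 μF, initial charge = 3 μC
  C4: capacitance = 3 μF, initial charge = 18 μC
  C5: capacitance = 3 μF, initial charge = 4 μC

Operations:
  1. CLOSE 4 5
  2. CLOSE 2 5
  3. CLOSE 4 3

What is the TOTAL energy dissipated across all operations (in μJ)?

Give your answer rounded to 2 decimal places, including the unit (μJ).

Initial: C1(2μF, Q=20μC, V=10.00V), C2(5μF, Q=3μC, V=0.60V), C3(2μF, Q=3μC, V=1.50V), C4(3μF, Q=18μC, V=6.00V), C5(3μF, Q=4μC, V=1.33V)
Op 1: CLOSE 4-5: Q_total=22.00, C_total=6.00, V=3.67; Q4=11.00, Q5=11.00; dissipated=16.333
Op 2: CLOSE 2-5: Q_total=14.00, C_total=8.00, V=1.75; Q2=8.75, Q5=5.25; dissipated=8.817
Op 3: CLOSE 4-3: Q_total=14.00, C_total=5.00, V=2.80; Q4=8.40, Q3=5.60; dissipated=2.817
Total dissipated: 27.967 μJ

Answer: 27.97 μJ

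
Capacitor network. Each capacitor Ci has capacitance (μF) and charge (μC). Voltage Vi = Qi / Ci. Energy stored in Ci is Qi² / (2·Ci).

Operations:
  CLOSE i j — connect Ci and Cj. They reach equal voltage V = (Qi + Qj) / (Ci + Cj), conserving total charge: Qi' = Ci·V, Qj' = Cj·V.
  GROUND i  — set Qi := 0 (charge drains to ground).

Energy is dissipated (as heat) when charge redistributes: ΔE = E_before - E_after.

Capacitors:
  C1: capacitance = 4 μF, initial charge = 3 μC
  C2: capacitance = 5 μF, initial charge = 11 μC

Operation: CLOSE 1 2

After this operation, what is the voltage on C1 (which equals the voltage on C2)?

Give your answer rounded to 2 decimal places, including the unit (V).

Answer: 1.56 V

Derivation:
Initial: C1(4μF, Q=3μC, V=0.75V), C2(5μF, Q=11μC, V=2.20V)
Op 1: CLOSE 1-2: Q_total=14.00, C_total=9.00, V=1.56; Q1=6.22, Q2=7.78; dissipated=2.336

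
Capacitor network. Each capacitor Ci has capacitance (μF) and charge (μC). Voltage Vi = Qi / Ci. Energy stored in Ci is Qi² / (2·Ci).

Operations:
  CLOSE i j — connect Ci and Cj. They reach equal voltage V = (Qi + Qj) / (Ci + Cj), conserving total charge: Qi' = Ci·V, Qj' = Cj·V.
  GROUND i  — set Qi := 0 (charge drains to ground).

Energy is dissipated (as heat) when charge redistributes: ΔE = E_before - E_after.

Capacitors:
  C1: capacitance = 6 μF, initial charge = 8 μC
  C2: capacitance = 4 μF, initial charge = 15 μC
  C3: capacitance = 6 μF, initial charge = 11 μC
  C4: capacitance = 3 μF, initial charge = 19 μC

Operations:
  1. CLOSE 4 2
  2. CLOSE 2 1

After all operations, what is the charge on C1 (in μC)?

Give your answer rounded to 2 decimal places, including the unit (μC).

Answer: 16.46 μC

Derivation:
Initial: C1(6μF, Q=8μC, V=1.33V), C2(4μF, Q=15μC, V=3.75V), C3(6μF, Q=11μC, V=1.83V), C4(3μF, Q=19μC, V=6.33V)
Op 1: CLOSE 4-2: Q_total=34.00, C_total=7.00, V=4.86; Q4=14.57, Q2=19.43; dissipated=5.720
Op 2: CLOSE 2-1: Q_total=27.43, C_total=10.00, V=2.74; Q2=10.97, Q1=16.46; dissipated=14.901
Final charges: Q1=16.46, Q2=10.97, Q3=11.00, Q4=14.57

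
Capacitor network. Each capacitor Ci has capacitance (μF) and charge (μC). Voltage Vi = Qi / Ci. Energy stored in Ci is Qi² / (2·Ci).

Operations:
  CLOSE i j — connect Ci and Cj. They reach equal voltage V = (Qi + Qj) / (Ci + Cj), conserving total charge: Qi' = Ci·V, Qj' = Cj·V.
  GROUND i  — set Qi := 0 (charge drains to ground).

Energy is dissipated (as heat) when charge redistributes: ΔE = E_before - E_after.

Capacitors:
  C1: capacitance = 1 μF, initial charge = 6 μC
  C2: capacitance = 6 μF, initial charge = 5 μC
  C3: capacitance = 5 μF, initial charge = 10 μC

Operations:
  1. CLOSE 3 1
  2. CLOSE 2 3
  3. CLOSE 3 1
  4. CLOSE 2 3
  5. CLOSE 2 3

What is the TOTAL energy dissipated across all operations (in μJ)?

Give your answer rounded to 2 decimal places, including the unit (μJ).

Initial: C1(1μF, Q=6μC, V=6.00V), C2(6μF, Q=5μC, V=0.83V), C3(5μF, Q=10μC, V=2.00V)
Op 1: CLOSE 3-1: Q_total=16.00, C_total=6.00, V=2.67; Q3=13.33, Q1=2.67; dissipated=6.667
Op 2: CLOSE 2-3: Q_total=18.33, C_total=11.00, V=1.67; Q2=10.00, Q3=8.33; dissipated=4.583
Op 3: CLOSE 3-1: Q_total=11.00, C_total=6.00, V=1.83; Q3=9.17, Q1=1.83; dissipated=0.417
Op 4: CLOSE 2-3: Q_total=19.17, C_total=11.00, V=1.74; Q2=10.45, Q3=8.71; dissipated=0.038
Op 5: CLOSE 2-3: Q_total=19.17, C_total=11.00, V=1.74; Q2=10.45, Q3=8.71; dissipated=0.000
Total dissipated: 11.705 μJ

Answer: 11.70 μJ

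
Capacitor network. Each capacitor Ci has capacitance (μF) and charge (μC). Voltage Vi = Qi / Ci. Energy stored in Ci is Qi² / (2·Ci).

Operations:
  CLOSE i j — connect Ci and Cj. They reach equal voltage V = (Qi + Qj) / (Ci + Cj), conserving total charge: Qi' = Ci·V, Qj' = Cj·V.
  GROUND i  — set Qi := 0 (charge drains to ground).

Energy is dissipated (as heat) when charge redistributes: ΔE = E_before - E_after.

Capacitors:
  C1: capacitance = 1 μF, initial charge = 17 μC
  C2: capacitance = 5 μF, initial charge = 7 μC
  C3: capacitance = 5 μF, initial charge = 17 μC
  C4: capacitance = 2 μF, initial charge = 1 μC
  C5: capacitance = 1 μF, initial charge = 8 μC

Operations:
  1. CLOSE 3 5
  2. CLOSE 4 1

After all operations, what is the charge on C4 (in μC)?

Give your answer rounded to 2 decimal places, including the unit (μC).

Initial: C1(1μF, Q=17μC, V=17.00V), C2(5μF, Q=7μC, V=1.40V), C3(5μF, Q=17μC, V=3.40V), C4(2μF, Q=1μC, V=0.50V), C5(1μF, Q=8μC, V=8.00V)
Op 1: CLOSE 3-5: Q_total=25.00, C_total=6.00, V=4.17; Q3=20.83, Q5=4.17; dissipated=8.817
Op 2: CLOSE 4-1: Q_total=18.00, C_total=3.00, V=6.00; Q4=12.00, Q1=6.00; dissipated=90.750
Final charges: Q1=6.00, Q2=7.00, Q3=20.83, Q4=12.00, Q5=4.17

Answer: 12.00 μC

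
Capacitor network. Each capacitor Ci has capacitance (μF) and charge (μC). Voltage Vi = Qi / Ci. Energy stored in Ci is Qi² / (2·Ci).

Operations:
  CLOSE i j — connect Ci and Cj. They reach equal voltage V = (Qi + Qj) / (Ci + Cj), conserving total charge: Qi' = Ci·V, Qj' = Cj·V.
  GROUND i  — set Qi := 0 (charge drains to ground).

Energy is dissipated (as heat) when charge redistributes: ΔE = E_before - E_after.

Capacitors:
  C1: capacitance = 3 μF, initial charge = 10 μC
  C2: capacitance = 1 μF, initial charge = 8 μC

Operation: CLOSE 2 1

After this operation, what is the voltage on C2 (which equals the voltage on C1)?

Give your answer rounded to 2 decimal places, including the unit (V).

Initial: C1(3μF, Q=10μC, V=3.33V), C2(1μF, Q=8μC, V=8.00V)
Op 1: CLOSE 2-1: Q_total=18.00, C_total=4.00, V=4.50; Q2=4.50, Q1=13.50; dissipated=8.167

Answer: 4.50 V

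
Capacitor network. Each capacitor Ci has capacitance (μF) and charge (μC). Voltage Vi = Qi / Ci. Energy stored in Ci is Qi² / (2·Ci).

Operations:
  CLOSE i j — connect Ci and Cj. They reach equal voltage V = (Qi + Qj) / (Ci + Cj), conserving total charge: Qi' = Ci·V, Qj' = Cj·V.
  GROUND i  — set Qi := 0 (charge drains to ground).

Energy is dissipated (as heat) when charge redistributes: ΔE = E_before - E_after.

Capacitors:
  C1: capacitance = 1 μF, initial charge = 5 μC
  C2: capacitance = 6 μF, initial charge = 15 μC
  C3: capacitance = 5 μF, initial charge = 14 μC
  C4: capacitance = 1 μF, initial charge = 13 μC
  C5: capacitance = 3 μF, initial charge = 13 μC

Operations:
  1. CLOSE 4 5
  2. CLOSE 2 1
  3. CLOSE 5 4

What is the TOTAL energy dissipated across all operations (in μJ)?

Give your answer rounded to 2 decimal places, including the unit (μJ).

Answer: 30.85 μJ

Derivation:
Initial: C1(1μF, Q=5μC, V=5.00V), C2(6μF, Q=15μC, V=2.50V), C3(5μF, Q=14μC, V=2.80V), C4(1μF, Q=13μC, V=13.00V), C5(3μF, Q=13μC, V=4.33V)
Op 1: CLOSE 4-5: Q_total=26.00, C_total=4.00, V=6.50; Q4=6.50, Q5=19.50; dissipated=28.167
Op 2: CLOSE 2-1: Q_total=20.00, C_total=7.00, V=2.86; Q2=17.14, Q1=2.86; dissipated=2.679
Op 3: CLOSE 5-4: Q_total=26.00, C_total=4.00, V=6.50; Q5=19.50, Q4=6.50; dissipated=0.000
Total dissipated: 30.845 μJ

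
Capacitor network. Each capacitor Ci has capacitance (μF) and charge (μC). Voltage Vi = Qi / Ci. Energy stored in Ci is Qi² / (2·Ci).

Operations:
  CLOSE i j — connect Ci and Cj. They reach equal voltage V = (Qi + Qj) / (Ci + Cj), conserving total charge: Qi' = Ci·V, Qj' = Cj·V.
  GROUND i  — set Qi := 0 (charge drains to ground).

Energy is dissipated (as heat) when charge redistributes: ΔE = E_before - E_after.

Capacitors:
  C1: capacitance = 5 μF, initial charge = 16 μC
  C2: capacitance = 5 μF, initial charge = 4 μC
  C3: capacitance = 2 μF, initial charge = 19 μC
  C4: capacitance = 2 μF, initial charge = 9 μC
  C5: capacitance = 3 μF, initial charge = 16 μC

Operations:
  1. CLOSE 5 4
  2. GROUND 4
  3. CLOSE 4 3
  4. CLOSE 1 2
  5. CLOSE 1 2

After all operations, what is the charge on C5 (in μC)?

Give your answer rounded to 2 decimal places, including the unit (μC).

Initial: C1(5μF, Q=16μC, V=3.20V), C2(5μF, Q=4μC, V=0.80V), C3(2μF, Q=19μC, V=9.50V), C4(2μF, Q=9μC, V=4.50V), C5(3μF, Q=16μC, V=5.33V)
Op 1: CLOSE 5-4: Q_total=25.00, C_total=5.00, V=5.00; Q5=15.00, Q4=10.00; dissipated=0.417
Op 2: GROUND 4: Q4=0; energy lost=25.000
Op 3: CLOSE 4-3: Q_total=19.00, C_total=4.00, V=4.75; Q4=9.50, Q3=9.50; dissipated=45.125
Op 4: CLOSE 1-2: Q_total=20.00, C_total=10.00, V=2.00; Q1=10.00, Q2=10.00; dissipated=7.200
Op 5: CLOSE 1-2: Q_total=20.00, C_total=10.00, V=2.00; Q1=10.00, Q2=10.00; dissipated=0.000
Final charges: Q1=10.00, Q2=10.00, Q3=9.50, Q4=9.50, Q5=15.00

Answer: 15.00 μC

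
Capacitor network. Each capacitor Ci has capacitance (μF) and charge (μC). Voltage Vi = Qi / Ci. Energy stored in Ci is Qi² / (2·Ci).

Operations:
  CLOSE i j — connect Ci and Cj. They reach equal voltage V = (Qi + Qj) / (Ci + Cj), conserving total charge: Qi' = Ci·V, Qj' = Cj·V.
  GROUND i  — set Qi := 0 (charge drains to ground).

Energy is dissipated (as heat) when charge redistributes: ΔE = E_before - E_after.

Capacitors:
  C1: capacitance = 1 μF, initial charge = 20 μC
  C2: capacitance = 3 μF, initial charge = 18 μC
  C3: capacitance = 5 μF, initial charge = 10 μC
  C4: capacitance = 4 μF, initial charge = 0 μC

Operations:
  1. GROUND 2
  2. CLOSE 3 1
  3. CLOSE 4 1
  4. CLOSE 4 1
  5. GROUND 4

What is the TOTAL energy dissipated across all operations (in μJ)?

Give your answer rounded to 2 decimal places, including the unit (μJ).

Initial: C1(1μF, Q=20μC, V=20.00V), C2(3μF, Q=18μC, V=6.00V), C3(5μF, Q=10μC, V=2.00V), C4(4μF, Q=0μC, V=0.00V)
Op 1: GROUND 2: Q2=0; energy lost=54.000
Op 2: CLOSE 3-1: Q_total=30.00, C_total=6.00, V=5.00; Q3=25.00, Q1=5.00; dissipated=135.000
Op 3: CLOSE 4-1: Q_total=5.00, C_total=5.00, V=1.00; Q4=4.00, Q1=1.00; dissipated=10.000
Op 4: CLOSE 4-1: Q_total=5.00, C_total=5.00, V=1.00; Q4=4.00, Q1=1.00; dissipated=0.000
Op 5: GROUND 4: Q4=0; energy lost=2.000
Total dissipated: 201.000 μJ

Answer: 201.00 μJ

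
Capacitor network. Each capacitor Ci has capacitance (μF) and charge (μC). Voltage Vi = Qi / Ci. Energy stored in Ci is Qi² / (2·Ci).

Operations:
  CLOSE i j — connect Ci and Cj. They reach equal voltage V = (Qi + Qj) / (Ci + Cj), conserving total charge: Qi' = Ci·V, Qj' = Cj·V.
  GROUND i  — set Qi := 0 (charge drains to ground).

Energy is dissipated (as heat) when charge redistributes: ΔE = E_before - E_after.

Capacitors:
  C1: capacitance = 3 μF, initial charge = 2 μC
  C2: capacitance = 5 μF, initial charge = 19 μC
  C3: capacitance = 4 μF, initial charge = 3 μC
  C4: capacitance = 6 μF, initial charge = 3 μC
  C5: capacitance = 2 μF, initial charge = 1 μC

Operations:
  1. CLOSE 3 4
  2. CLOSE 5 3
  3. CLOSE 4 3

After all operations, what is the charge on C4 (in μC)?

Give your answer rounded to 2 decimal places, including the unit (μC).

Initial: C1(3μF, Q=2μC, V=0.67V), C2(5μF, Q=19μC, V=3.80V), C3(4μF, Q=3μC, V=0.75V), C4(6μF, Q=3μC, V=0.50V), C5(2μF, Q=1μC, V=0.50V)
Op 1: CLOSE 3-4: Q_total=6.00, C_total=10.00, V=0.60; Q3=2.40, Q4=3.60; dissipated=0.075
Op 2: CLOSE 5-3: Q_total=3.40, C_total=6.00, V=0.57; Q5=1.13, Q3=2.27; dissipated=0.007
Op 3: CLOSE 4-3: Q_total=5.87, C_total=10.00, V=0.59; Q4=3.52, Q3=2.35; dissipated=0.001
Final charges: Q1=2.00, Q2=19.00, Q3=2.35, Q4=3.52, Q5=1.13

Answer: 3.52 μC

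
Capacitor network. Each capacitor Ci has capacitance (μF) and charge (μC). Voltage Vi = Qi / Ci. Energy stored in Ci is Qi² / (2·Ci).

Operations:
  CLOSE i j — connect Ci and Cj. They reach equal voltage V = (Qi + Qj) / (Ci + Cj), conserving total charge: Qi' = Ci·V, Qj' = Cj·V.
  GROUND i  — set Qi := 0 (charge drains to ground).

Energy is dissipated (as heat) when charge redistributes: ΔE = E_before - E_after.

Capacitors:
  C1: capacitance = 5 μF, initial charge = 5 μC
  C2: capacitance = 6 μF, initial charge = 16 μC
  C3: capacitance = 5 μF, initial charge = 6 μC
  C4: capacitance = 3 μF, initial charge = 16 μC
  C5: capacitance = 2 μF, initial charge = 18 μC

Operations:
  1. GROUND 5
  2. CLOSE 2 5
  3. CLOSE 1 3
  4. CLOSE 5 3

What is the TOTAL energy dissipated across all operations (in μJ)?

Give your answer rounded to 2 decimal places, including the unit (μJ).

Answer: 86.96 μJ

Derivation:
Initial: C1(5μF, Q=5μC, V=1.00V), C2(6μF, Q=16μC, V=2.67V), C3(5μF, Q=6μC, V=1.20V), C4(3μF, Q=16μC, V=5.33V), C5(2μF, Q=18μC, V=9.00V)
Op 1: GROUND 5: Q5=0; energy lost=81.000
Op 2: CLOSE 2-5: Q_total=16.00, C_total=8.00, V=2.00; Q2=12.00, Q5=4.00; dissipated=5.333
Op 3: CLOSE 1-3: Q_total=11.00, C_total=10.00, V=1.10; Q1=5.50, Q3=5.50; dissipated=0.050
Op 4: CLOSE 5-3: Q_total=9.50, C_total=7.00, V=1.36; Q5=2.71, Q3=6.79; dissipated=0.579
Total dissipated: 86.962 μJ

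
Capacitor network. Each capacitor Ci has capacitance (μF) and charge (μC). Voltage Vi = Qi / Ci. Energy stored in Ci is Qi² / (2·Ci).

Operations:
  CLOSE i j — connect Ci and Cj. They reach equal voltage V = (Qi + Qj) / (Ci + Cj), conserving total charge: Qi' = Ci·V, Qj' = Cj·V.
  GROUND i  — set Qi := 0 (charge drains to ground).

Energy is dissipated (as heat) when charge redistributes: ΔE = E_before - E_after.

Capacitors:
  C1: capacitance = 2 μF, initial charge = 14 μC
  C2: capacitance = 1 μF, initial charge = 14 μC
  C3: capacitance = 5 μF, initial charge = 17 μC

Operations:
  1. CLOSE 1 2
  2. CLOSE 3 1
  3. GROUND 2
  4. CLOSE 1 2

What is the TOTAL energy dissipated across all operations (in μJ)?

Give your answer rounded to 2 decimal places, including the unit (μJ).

Initial: C1(2μF, Q=14μC, V=7.00V), C2(1μF, Q=14μC, V=14.00V), C3(5μF, Q=17μC, V=3.40V)
Op 1: CLOSE 1-2: Q_total=28.00, C_total=3.00, V=9.33; Q1=18.67, Q2=9.33; dissipated=16.333
Op 2: CLOSE 3-1: Q_total=35.67, C_total=7.00, V=5.10; Q3=25.48, Q1=10.19; dissipated=25.146
Op 3: GROUND 2: Q2=0; energy lost=43.556
Op 4: CLOSE 1-2: Q_total=10.19, C_total=3.00, V=3.40; Q1=6.79, Q2=3.40; dissipated=8.654
Total dissipated: 93.689 μJ

Answer: 93.69 μJ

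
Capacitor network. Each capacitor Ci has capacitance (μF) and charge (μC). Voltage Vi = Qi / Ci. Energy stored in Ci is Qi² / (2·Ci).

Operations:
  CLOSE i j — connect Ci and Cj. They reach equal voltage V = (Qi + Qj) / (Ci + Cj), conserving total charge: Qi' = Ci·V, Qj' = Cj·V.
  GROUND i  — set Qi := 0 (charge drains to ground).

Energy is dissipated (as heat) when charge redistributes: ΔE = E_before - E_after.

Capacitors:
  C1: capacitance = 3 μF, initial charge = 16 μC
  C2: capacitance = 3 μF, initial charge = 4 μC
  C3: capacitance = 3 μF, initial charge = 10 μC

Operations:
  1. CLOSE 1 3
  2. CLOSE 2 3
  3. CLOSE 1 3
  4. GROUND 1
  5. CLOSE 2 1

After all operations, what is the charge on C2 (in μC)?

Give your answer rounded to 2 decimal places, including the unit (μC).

Answer: 4.25 μC

Derivation:
Initial: C1(3μF, Q=16μC, V=5.33V), C2(3μF, Q=4μC, V=1.33V), C3(3μF, Q=10μC, V=3.33V)
Op 1: CLOSE 1-3: Q_total=26.00, C_total=6.00, V=4.33; Q1=13.00, Q3=13.00; dissipated=3.000
Op 2: CLOSE 2-3: Q_total=17.00, C_total=6.00, V=2.83; Q2=8.50, Q3=8.50; dissipated=6.750
Op 3: CLOSE 1-3: Q_total=21.50, C_total=6.00, V=3.58; Q1=10.75, Q3=10.75; dissipated=1.688
Op 4: GROUND 1: Q1=0; energy lost=19.260
Op 5: CLOSE 2-1: Q_total=8.50, C_total=6.00, V=1.42; Q2=4.25, Q1=4.25; dissipated=6.021
Final charges: Q1=4.25, Q2=4.25, Q3=10.75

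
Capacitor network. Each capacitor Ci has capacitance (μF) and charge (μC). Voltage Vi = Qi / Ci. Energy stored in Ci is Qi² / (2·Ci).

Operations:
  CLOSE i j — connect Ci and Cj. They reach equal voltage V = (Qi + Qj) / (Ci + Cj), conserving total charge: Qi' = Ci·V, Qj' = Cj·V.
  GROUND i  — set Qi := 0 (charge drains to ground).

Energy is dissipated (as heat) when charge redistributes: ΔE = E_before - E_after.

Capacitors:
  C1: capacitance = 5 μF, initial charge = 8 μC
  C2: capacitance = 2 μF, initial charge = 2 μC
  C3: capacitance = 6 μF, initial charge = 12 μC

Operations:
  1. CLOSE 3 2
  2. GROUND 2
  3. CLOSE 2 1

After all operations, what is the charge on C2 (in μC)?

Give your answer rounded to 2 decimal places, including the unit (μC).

Answer: 2.29 μC

Derivation:
Initial: C1(5μF, Q=8μC, V=1.60V), C2(2μF, Q=2μC, V=1.00V), C3(6μF, Q=12μC, V=2.00V)
Op 1: CLOSE 3-2: Q_total=14.00, C_total=8.00, V=1.75; Q3=10.50, Q2=3.50; dissipated=0.750
Op 2: GROUND 2: Q2=0; energy lost=3.062
Op 3: CLOSE 2-1: Q_total=8.00, C_total=7.00, V=1.14; Q2=2.29, Q1=5.71; dissipated=1.829
Final charges: Q1=5.71, Q2=2.29, Q3=10.50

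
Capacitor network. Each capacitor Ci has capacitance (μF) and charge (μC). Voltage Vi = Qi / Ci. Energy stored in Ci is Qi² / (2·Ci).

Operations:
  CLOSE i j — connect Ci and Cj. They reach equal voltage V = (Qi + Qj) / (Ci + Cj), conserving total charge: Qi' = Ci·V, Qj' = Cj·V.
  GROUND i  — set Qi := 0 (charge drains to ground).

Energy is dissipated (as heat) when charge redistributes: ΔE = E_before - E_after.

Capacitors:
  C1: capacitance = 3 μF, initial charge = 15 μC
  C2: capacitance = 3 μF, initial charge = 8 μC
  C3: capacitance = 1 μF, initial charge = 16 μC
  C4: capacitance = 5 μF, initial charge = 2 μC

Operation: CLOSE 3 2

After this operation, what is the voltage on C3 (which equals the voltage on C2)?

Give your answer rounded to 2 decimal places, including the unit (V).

Answer: 6.00 V

Derivation:
Initial: C1(3μF, Q=15μC, V=5.00V), C2(3μF, Q=8μC, V=2.67V), C3(1μF, Q=16μC, V=16.00V), C4(5μF, Q=2μC, V=0.40V)
Op 1: CLOSE 3-2: Q_total=24.00, C_total=4.00, V=6.00; Q3=6.00, Q2=18.00; dissipated=66.667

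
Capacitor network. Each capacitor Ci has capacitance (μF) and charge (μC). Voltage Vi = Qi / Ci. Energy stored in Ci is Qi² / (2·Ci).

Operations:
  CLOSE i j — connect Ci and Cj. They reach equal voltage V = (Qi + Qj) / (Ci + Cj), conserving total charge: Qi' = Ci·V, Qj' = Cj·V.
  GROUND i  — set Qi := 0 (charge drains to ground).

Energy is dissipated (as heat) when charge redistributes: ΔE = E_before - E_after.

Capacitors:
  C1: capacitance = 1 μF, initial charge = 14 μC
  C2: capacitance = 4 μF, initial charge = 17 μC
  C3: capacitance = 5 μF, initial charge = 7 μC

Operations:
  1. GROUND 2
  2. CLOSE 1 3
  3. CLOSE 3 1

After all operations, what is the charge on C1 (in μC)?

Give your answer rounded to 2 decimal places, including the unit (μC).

Answer: 3.50 μC

Derivation:
Initial: C1(1μF, Q=14μC, V=14.00V), C2(4μF, Q=17μC, V=4.25V), C3(5μF, Q=7μC, V=1.40V)
Op 1: GROUND 2: Q2=0; energy lost=36.125
Op 2: CLOSE 1-3: Q_total=21.00, C_total=6.00, V=3.50; Q1=3.50, Q3=17.50; dissipated=66.150
Op 3: CLOSE 3-1: Q_total=21.00, C_total=6.00, V=3.50; Q3=17.50, Q1=3.50; dissipated=0.000
Final charges: Q1=3.50, Q2=0.00, Q3=17.50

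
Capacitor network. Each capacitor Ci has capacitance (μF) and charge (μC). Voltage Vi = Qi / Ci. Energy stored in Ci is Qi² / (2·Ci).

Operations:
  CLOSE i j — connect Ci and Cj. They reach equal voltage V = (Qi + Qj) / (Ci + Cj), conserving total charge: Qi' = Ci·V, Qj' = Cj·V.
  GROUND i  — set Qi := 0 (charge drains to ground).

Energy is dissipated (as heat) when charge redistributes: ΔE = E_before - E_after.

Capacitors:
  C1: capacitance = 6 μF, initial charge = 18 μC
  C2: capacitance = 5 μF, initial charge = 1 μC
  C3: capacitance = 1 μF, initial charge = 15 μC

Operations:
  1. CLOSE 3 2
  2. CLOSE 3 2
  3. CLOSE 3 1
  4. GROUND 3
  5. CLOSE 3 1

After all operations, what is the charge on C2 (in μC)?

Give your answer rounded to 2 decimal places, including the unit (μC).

Initial: C1(6μF, Q=18μC, V=3.00V), C2(5μF, Q=1μC, V=0.20V), C3(1μF, Q=15μC, V=15.00V)
Op 1: CLOSE 3-2: Q_total=16.00, C_total=6.00, V=2.67; Q3=2.67, Q2=13.33; dissipated=91.267
Op 2: CLOSE 3-2: Q_total=16.00, C_total=6.00, V=2.67; Q3=2.67, Q2=13.33; dissipated=0.000
Op 3: CLOSE 3-1: Q_total=20.67, C_total=7.00, V=2.95; Q3=2.95, Q1=17.71; dissipated=0.048
Op 4: GROUND 3: Q3=0; energy lost=4.358
Op 5: CLOSE 3-1: Q_total=17.71, C_total=7.00, V=2.53; Q3=2.53, Q1=15.18; dissipated=3.736
Final charges: Q1=15.18, Q2=13.33, Q3=2.53

Answer: 13.33 μC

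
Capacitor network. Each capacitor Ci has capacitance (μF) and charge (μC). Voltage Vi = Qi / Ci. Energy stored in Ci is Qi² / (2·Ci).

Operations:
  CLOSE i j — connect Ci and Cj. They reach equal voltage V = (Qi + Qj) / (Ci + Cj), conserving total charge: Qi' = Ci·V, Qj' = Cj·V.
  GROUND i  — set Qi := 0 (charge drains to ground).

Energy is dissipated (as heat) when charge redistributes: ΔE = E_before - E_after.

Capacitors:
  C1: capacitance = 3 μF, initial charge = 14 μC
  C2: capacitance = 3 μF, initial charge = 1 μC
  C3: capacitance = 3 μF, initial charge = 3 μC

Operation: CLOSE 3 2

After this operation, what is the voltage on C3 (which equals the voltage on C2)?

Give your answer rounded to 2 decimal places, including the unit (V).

Initial: C1(3μF, Q=14μC, V=4.67V), C2(3μF, Q=1μC, V=0.33V), C3(3μF, Q=3μC, V=1.00V)
Op 1: CLOSE 3-2: Q_total=4.00, C_total=6.00, V=0.67; Q3=2.00, Q2=2.00; dissipated=0.333

Answer: 0.67 V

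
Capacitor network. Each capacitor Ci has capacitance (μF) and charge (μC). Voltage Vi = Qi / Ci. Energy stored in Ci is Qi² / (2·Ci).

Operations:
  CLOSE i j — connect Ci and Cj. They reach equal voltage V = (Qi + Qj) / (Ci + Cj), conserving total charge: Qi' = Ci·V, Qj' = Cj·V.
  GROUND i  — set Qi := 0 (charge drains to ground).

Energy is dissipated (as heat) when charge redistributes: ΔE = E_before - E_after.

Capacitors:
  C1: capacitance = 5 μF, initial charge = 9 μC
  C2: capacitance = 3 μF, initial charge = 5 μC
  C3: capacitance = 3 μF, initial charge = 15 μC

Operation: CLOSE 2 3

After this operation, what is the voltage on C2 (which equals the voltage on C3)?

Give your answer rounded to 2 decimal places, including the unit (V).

Initial: C1(5μF, Q=9μC, V=1.80V), C2(3μF, Q=5μC, V=1.67V), C3(3μF, Q=15μC, V=5.00V)
Op 1: CLOSE 2-3: Q_total=20.00, C_total=6.00, V=3.33; Q2=10.00, Q3=10.00; dissipated=8.333

Answer: 3.33 V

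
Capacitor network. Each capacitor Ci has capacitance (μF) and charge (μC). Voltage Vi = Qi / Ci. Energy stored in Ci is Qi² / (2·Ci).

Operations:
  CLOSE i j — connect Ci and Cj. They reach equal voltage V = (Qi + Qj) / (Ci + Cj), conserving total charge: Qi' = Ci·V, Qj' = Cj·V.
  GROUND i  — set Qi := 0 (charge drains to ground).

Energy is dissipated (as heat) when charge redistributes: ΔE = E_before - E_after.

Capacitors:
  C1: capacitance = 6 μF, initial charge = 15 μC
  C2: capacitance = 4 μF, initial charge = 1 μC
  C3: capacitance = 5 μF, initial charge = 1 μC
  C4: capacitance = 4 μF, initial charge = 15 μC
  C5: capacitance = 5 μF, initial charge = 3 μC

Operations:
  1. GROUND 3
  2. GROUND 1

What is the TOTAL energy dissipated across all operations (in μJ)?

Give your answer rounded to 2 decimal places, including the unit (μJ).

Answer: 18.85 μJ

Derivation:
Initial: C1(6μF, Q=15μC, V=2.50V), C2(4μF, Q=1μC, V=0.25V), C3(5μF, Q=1μC, V=0.20V), C4(4μF, Q=15μC, V=3.75V), C5(5μF, Q=3μC, V=0.60V)
Op 1: GROUND 3: Q3=0; energy lost=0.100
Op 2: GROUND 1: Q1=0; energy lost=18.750
Total dissipated: 18.850 μJ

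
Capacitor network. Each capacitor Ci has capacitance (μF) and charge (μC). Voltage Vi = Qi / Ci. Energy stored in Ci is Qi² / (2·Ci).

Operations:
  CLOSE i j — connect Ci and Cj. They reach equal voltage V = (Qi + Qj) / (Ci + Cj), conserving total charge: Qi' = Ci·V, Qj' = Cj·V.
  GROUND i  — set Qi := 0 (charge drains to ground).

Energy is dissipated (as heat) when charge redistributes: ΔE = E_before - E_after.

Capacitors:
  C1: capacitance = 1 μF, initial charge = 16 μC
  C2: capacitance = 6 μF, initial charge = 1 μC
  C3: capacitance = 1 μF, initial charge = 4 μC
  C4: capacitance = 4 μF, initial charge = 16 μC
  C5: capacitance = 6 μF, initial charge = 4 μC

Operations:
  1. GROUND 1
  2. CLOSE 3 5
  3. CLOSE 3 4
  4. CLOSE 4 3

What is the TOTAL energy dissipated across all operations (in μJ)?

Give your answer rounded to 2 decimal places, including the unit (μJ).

Answer: 136.03 μJ

Derivation:
Initial: C1(1μF, Q=16μC, V=16.00V), C2(6μF, Q=1μC, V=0.17V), C3(1μF, Q=4μC, V=4.00V), C4(4μF, Q=16μC, V=4.00V), C5(6μF, Q=4μC, V=0.67V)
Op 1: GROUND 1: Q1=0; energy lost=128.000
Op 2: CLOSE 3-5: Q_total=8.00, C_total=7.00, V=1.14; Q3=1.14, Q5=6.86; dissipated=4.762
Op 3: CLOSE 3-4: Q_total=17.14, C_total=5.00, V=3.43; Q3=3.43, Q4=13.71; dissipated=3.265
Op 4: CLOSE 4-3: Q_total=17.14, C_total=5.00, V=3.43; Q4=13.71, Q3=3.43; dissipated=0.000
Total dissipated: 136.027 μJ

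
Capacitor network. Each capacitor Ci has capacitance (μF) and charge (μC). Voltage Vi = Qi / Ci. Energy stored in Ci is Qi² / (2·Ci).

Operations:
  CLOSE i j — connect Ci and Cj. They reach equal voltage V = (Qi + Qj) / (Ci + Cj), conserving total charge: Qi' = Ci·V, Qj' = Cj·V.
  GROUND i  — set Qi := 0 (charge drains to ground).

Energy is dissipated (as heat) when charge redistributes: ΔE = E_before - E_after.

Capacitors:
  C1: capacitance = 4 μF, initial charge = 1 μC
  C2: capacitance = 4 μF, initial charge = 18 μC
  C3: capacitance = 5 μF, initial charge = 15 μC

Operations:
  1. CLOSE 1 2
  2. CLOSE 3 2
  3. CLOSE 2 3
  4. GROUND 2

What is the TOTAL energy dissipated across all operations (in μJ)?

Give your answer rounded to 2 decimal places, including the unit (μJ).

Initial: C1(4μF, Q=1μC, V=0.25V), C2(4μF, Q=18μC, V=4.50V), C3(5μF, Q=15μC, V=3.00V)
Op 1: CLOSE 1-2: Q_total=19.00, C_total=8.00, V=2.38; Q1=9.50, Q2=9.50; dissipated=18.062
Op 2: CLOSE 3-2: Q_total=24.50, C_total=9.00, V=2.72; Q3=13.61, Q2=10.89; dissipated=0.434
Op 3: CLOSE 2-3: Q_total=24.50, C_total=9.00, V=2.72; Q2=10.89, Q3=13.61; dissipated=0.000
Op 4: GROUND 2: Q2=0; energy lost=14.821
Total dissipated: 33.318 μJ

Answer: 33.32 μJ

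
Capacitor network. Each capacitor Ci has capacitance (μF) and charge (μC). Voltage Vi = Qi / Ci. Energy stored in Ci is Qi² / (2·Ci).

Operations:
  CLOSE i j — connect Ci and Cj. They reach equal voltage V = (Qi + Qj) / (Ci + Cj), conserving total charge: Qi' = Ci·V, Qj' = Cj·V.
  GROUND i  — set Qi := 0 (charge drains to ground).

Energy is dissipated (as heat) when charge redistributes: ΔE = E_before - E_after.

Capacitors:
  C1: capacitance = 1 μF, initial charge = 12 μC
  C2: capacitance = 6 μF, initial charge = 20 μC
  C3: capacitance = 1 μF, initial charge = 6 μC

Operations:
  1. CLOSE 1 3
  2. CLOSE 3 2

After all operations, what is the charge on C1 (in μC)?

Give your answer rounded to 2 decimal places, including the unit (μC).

Answer: 9.00 μC

Derivation:
Initial: C1(1μF, Q=12μC, V=12.00V), C2(6μF, Q=20μC, V=3.33V), C3(1μF, Q=6μC, V=6.00V)
Op 1: CLOSE 1-3: Q_total=18.00, C_total=2.00, V=9.00; Q1=9.00, Q3=9.00; dissipated=9.000
Op 2: CLOSE 3-2: Q_total=29.00, C_total=7.00, V=4.14; Q3=4.14, Q2=24.86; dissipated=13.762
Final charges: Q1=9.00, Q2=24.86, Q3=4.14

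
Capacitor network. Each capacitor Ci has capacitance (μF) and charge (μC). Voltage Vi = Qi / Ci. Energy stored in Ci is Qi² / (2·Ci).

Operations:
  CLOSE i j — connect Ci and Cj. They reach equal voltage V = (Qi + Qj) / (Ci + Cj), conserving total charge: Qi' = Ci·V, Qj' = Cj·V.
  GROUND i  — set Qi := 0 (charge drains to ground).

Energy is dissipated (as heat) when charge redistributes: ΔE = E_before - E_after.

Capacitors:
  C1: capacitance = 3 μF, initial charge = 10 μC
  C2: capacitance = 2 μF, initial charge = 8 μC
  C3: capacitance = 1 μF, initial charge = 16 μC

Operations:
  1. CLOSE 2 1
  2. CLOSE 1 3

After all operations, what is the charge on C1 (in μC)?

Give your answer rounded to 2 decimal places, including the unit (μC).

Initial: C1(3μF, Q=10μC, V=3.33V), C2(2μF, Q=8μC, V=4.00V), C3(1μF, Q=16μC, V=16.00V)
Op 1: CLOSE 2-1: Q_total=18.00, C_total=5.00, V=3.60; Q2=7.20, Q1=10.80; dissipated=0.267
Op 2: CLOSE 1-3: Q_total=26.80, C_total=4.00, V=6.70; Q1=20.10, Q3=6.70; dissipated=57.660
Final charges: Q1=20.10, Q2=7.20, Q3=6.70

Answer: 20.10 μC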